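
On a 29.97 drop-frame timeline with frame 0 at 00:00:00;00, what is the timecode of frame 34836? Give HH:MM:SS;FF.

00:19:22;12

Ten DF minutes hold 17982 frames, so frame 34836 lies in block 1 (frames 17982–35963) with 16854 frames into that block.
The block's first minute is 1800 frames and the rest 1798 each; 16854 frames reaches minute 9, so 1 × 18 + 9 × 2 = 36 labels have been skipped so far.
Adding those back, label number 34836 + 36 = 34872 at 30 labels/s is 1162 s + 12 f = 0 h 19 min 22 s frame 12, i.e. 00:19:22;12.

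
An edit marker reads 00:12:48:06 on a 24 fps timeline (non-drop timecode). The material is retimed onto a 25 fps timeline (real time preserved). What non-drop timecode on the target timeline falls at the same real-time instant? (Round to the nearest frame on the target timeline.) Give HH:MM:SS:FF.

00:12:48:06

Source frame index: (0×3600 + 12×60 + 48) × 24 + 6 = 18438.
Real time: 18438 / (24) = 3073/4 s.
Target frame: (3073/4) × (25) = 76825/4 ≈ 19206.250 → 19206.
At 25 labels/s: frame 19206 → 00:12:48:06.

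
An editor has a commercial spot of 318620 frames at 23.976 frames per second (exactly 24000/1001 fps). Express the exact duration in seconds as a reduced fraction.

Running time = 318620 ÷ (24000/1001) = 318620 × 1001/24000 = 15946931/1200 s.

15946931/1200 seconds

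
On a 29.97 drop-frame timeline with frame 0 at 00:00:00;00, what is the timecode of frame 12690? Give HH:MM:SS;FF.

00:07:03;14

Ten DF minutes hold 17982 frames, so frame 12690 lies in block 0 (frames 0–17981) with 12690 frames into that block.
The block's first minute is 1800 frames and the rest 1798 each; 12690 frames reaches minute 7, so 0 × 18 + 7 × 2 = 14 labels have been skipped so far.
Adding those back, label number 12690 + 14 = 12704 at 30 labels/s is 423 s + 14 f = 0 h 7 min 3 s frame 14, i.e. 00:07:03;14.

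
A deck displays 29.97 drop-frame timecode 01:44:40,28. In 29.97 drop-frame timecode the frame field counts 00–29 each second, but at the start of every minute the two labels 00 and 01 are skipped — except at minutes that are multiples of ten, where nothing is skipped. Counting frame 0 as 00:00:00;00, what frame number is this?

188240

As if non-drop at 30 labels/s: (1 × 3600 + 44 × 60 + 40) × 30 + 28 = 188428.
Minute boundaries passed: 104; those not divisible by 10: 104 − 10 = 94; dropped labels = 2 × 94 = 188.
Actual frame index = 188428 − 188 = 188240.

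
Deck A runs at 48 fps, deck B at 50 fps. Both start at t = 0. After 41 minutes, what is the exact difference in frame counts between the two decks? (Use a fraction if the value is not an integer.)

41 min = 2460 s.
A emits 48 × 2460 = 118080 frames; B emits 50 × 2460 = 123000.
Difference = 4920 frames; B is ahead of A.

4920 frames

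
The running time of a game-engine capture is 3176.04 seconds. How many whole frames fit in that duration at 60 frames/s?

190562 frames

Frames = 3176.04 × 60 = 952812/5 ≈ 190562.4000.
Complete frames: 190562.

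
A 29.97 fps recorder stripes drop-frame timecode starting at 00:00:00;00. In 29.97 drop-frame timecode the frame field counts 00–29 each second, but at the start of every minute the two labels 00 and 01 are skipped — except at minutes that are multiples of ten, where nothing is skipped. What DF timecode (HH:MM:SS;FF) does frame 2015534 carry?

18:40:51;20

Each 10-minute DF block holds 10 × 60 × 30 − 9 × 2 = 17982 frames. 2015534 ÷ 17982 → 112 full blocks, remainder 1550.
Within the partial block the first minute is 1800 frames and each further minute 1798, so 0 further minute boundaries passed. Total skipped labels = 18 × 112 + 2 × 0 = 2016.
Non-drop label index = 2015534 + 2016 = 2017550; at 30 labels/s that is 18:40:51:20, i.e. DF 18:40:51;20.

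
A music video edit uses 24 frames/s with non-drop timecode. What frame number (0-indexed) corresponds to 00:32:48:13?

Total seconds to the label: (0 × 3600 + 32 × 60 + 48) = 1968.
Frame index = 1968 × 24 + 13 = 47245.

47245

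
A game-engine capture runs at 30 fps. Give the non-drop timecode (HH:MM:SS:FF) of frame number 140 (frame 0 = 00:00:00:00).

140 ÷ 30 = 4 full seconds, remainder 20 frames.
4 s = 0 h 0 min 4 s.
Timecode: 00:00:04:20.

00:00:04:20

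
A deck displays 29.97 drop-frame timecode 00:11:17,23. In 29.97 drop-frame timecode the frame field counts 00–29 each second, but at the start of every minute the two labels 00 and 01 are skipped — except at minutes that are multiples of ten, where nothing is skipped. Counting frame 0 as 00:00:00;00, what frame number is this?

Complete 10-minute blocks: 1, each 17982 frames → 17982.
Remaining 1 whole minute in the current block: 1800 + 0 × 1798 = 1800 frames.
Within the current minute: 17 × 30 + 23 − 2 = 531 (labels ;00/;01 skipped at this minute). Total = 17982 + 1800 + 531 = 20313.

20313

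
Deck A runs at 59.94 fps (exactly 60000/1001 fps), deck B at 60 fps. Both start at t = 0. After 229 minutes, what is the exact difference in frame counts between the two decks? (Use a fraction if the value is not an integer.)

824400/1001 frames

229 min = 13740 s.
A emits 60000/1001 × 13740 = 824400000/1001 frames; B emits 60 × 13740 = 824400.
Difference = 824400/1001 frames (≈ 823.5764); B is ahead of A.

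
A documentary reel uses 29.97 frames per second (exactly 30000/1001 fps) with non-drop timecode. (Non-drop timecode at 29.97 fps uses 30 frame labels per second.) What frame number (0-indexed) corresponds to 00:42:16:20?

76100

Total seconds to the label: (0 × 3600 + 42 × 60 + 16) = 2536.
Frame index = 2536 × 30 + 20 = 76100.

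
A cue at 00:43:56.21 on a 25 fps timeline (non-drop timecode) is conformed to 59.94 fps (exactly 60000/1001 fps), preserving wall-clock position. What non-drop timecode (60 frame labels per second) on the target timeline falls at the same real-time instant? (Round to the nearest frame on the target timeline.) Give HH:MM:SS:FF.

00:43:54:12

Source frame index: (0×3600 + 43×60 + 56) × 25 + 21 = 65921.
Real time: 65921 / (25) = 65921/25 s.
Target frame: (65921/25) × (60000/1001) = 158210400/1001 ≈ 158052.348 → 158052.
At 60 labels/s: frame 158052 → 00:43:54:12.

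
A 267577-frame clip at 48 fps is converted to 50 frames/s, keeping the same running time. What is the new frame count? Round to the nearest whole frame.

278726 frames

Frames at target rate = 267577 × (50) / (48) = 6689425/24 ≈ 278726.042.
Nearest whole frame: 278726.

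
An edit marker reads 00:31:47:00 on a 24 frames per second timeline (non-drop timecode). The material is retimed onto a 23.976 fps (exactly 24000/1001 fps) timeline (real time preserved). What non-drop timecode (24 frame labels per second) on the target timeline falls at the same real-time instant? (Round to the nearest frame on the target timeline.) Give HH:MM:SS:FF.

00:31:45:02

Source frame index: (0×3600 + 31×60 + 47) × 24 + 0 = 45768.
Real time: 45768 / (24) = 1907 s.
Target frame: (1907) × (24000/1001) = 45768000/1001 ≈ 45722.278 → 45722.
At 24 labels/s: frame 45722 → 00:31:45:02.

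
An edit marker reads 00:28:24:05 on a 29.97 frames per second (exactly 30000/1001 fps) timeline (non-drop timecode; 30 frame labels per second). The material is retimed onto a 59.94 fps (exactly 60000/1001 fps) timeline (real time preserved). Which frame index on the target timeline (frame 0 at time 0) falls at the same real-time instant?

Source frame index: (0×3600 + 28×60 + 24) × 30 + 5 = 51125.
Real time: 51125 / (30000/1001) = 409409/240 s.
Target frame: (409409/240) × (60000/1001) = 102250.

frame 102250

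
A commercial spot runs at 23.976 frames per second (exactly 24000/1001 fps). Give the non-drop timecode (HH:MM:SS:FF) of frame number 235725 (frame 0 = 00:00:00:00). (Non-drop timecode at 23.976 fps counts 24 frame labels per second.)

235725 ÷ 24 = 9821 full seconds, remainder 21 frames.
9821 s = 2 h 43 min 41 s.
Timecode: 02:43:41:21.

02:43:41:21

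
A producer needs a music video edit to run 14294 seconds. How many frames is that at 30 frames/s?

Frames = 14294 × 30 = 428820.

428820 frames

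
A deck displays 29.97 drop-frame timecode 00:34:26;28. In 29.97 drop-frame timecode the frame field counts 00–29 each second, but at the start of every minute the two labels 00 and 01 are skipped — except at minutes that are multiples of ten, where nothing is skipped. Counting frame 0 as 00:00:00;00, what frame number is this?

61946

Complete 10-minute blocks: 3, each 17982 frames → 53946.
Remaining 4 whole minutes in the current block: 1800 + 3 × 1798 = 7194 frames.
Within the current minute: 26 × 30 + 28 − 2 = 806 (labels ;00/;01 skipped at this minute). Total = 53946 + 7194 + 806 = 61946.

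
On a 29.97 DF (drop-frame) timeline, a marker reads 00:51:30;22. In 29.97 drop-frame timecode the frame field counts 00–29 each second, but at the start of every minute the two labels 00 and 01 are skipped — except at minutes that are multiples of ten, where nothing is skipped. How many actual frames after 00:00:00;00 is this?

92630

Complete 10-minute blocks: 5, each 17982 frames → 89910.
Remaining 1 whole minute in the current block: 1800 + 0 × 1798 = 1800 frames.
Within the current minute: 30 × 30 + 22 − 2 = 920 (labels ;00/;01 skipped at this minute). Total = 89910 + 1800 + 920 = 92630.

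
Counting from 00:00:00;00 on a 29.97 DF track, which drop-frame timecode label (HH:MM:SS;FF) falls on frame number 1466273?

Ten DF minutes hold 17982 frames, so frame 1466273 lies in block 81 (frames 1456542–1474523) with 9731 frames into that block.
The block's first minute is 1800 frames and the rest 1798 each; 9731 frames reaches minute 5, so 81 × 18 + 5 × 2 = 1468 labels have been skipped so far.
Adding those back, label number 1466273 + 1468 = 1467741 at 30 labels/s is 48924 s + 21 f = 13 h 35 min 24 s frame 21, i.e. 13:35:24;21.

13:35:24;21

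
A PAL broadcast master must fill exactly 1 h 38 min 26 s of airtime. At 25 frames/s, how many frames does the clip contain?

147650 frames

1 h 38 min 26 s = 5906 s.
Frames = 5906 × 25 = 147650.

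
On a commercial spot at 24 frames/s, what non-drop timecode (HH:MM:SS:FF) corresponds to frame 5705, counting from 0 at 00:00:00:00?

00:03:57:17

5705 ÷ 24 = 237 full seconds, remainder 17 frames.
237 s = 0 h 3 min 57 s.
Timecode: 00:03:57:17.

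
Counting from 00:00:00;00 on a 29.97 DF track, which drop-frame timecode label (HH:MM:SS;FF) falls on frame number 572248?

05:18:14;02

Each 10-minute DF block holds 10 × 60 × 30 − 9 × 2 = 17982 frames. 572248 ÷ 17982 → 31 full blocks, remainder 14806.
Within the partial block the first minute is 1800 frames and each further minute 1798, so 8 further minute boundaries passed. Total skipped labels = 18 × 31 + 2 × 8 = 574.
Non-drop label index = 572248 + 574 = 572822; at 30 labels/s that is 05:18:14:02, i.e. DF 05:18:14;02.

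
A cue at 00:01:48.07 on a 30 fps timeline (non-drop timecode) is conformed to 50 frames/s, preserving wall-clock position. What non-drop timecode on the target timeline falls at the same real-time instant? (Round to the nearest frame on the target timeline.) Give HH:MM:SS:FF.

Source frame index: (0×3600 + 1×60 + 48) × 30 + 7 = 3247.
Real time: 3247 / (30) = 3247/30 s.
Target frame: (3247/30) × (50) = 16235/3 ≈ 5411.667 → 5412.
At 50 labels/s: frame 5412 → 00:01:48:12.

00:01:48:12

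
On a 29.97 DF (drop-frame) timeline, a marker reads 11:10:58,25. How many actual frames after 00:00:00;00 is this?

As if non-drop at 30 labels/s: (11 × 3600 + 10 × 60 + 58) × 30 + 25 = 1207765.
Minute boundaries passed: 670; those not divisible by 10: 670 − 67 = 603; dropped labels = 2 × 603 = 1206.
Actual frame index = 1207765 − 1206 = 1206559.

1206559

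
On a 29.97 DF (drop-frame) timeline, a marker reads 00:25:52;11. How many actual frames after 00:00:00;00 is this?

46525

As if non-drop at 30 labels/s: (0 × 3600 + 25 × 60 + 52) × 30 + 11 = 46571.
Minute boundaries passed: 25; those not divisible by 10: 25 − 2 = 23; dropped labels = 2 × 23 = 46.
Actual frame index = 46571 − 46 = 46525.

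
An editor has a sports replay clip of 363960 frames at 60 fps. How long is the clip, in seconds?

6066 seconds

Running time = 363960 / (60) = 6066 s.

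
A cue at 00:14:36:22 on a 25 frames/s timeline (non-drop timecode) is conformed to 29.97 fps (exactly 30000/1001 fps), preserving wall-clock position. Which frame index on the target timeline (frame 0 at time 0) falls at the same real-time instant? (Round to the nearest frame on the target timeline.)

frame 26280

Source frame index: (0×3600 + 14×60 + 36) × 25 + 22 = 21922.
Real time: 21922 / (25) = 21922/25 s.
Target frame: (21922/25) × (30000/1001) = 26306400/1001 ≈ 26280.120 → 26280.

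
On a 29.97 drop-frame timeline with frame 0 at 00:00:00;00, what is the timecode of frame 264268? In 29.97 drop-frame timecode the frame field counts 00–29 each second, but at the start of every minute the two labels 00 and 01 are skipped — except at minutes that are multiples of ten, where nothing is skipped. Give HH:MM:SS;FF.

02:26:57;22

Ten DF minutes hold 17982 frames, so frame 264268 lies in block 14 (frames 251748–269729) with 12520 frames into that block.
The block's first minute is 1800 frames and the rest 1798 each; 12520 frames reaches minute 6, so 14 × 18 + 6 × 2 = 264 labels have been skipped so far.
Adding those back, label number 264268 + 264 = 264532 at 30 labels/s is 8817 s + 22 f = 2 h 26 min 57 s frame 22, i.e. 02:26:57;22.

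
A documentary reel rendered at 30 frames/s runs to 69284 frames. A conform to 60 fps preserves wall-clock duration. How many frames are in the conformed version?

138568 frames

Frames at target rate = 69284 × (60) / (30) = 138568.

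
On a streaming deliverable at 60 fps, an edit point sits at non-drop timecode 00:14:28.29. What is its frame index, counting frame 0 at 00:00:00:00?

52109

Total seconds to the label: (0 × 3600 + 14 × 60 + 28) = 868.
Frame index = 868 × 60 + 29 = 52109.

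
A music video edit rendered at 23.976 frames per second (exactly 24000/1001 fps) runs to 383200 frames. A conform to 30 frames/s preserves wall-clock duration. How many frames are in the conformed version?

Target frames = source frames × (target rate / source rate) = 383200 × (30)/(24000/1001) = 383200 × 1001/800 = 479479.

479479 frames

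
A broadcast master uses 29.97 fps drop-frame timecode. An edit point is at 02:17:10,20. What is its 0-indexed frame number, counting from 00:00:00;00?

246672

Complete 10-minute blocks: 13, each 17982 frames → 233766.
Remaining 7 whole minutes in the current block: 1800 + 6 × 1798 = 12588 frames.
Within the current minute: 10 × 30 + 20 − 2 = 318 (labels ;00/;01 skipped at this minute). Total = 233766 + 12588 + 318 = 246672.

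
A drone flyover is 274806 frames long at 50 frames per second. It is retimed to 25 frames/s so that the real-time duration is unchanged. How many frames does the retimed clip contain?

137403 frames

Target frames = source frames × (target rate / source rate) = 274806 × (25)/(50) = 274806 × 1/2 = 137403.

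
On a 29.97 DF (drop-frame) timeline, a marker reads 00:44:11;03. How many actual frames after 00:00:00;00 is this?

As if non-drop at 30 labels/s: (0 × 3600 + 44 × 60 + 11) × 30 + 3 = 79533.
Minute boundaries passed: 44; those not divisible by 10: 44 − 4 = 40; dropped labels = 2 × 40 = 80.
Actual frame index = 79533 − 80 = 79453.

79453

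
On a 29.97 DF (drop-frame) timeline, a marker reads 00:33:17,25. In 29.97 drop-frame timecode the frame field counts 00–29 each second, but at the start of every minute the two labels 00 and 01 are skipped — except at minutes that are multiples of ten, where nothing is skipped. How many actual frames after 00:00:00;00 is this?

59875

Complete 10-minute blocks: 3, each 17982 frames → 53946.
Remaining 3 whole minutes in the current block: 1800 + 2 × 1798 = 5396 frames.
Within the current minute: 17 × 30 + 25 − 2 = 533 (labels ;00/;01 skipped at this minute). Total = 53946 + 5396 + 533 = 59875.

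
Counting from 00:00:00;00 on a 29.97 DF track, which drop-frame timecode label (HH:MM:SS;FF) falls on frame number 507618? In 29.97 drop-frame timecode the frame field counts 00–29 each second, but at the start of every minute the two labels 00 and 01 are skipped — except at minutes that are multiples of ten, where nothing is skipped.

Ten DF minutes hold 17982 frames, so frame 507618 lies in block 28 (frames 503496–521477) with 4122 frames into that block.
The block's first minute is 1800 frames and the rest 1798 each; 4122 frames reaches minute 2, so 28 × 18 + 2 × 2 = 508 labels have been skipped so far.
Adding those back, label number 507618 + 508 = 508126 at 30 labels/s is 16937 s + 16 f = 4 h 42 min 17 s frame 16, i.e. 04:42:17;16.

04:42:17;16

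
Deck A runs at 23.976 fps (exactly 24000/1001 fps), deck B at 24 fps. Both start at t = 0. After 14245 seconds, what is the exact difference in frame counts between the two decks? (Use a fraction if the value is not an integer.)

4440/13 frames

A emits 24000/1001 × 14245 = 4440000/13 frames; B emits 24 × 14245 = 341880.
Difference = 4440/13 frames (≈ 341.5385); B is ahead of A.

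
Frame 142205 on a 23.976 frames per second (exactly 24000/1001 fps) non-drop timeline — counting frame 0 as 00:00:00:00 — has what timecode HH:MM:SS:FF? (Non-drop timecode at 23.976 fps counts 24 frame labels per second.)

142205 ÷ 24 = 5925 full seconds, remainder 5 frames.
5925 s = 1 h 38 min 45 s.
Timecode: 01:38:45:05.

01:38:45:05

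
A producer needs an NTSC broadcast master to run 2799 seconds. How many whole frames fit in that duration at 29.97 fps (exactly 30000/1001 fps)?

Frames = 2799 × 30000/1001 = 83970000/1001 ≈ 83886.1139.
Complete frames: 83886.

83886 frames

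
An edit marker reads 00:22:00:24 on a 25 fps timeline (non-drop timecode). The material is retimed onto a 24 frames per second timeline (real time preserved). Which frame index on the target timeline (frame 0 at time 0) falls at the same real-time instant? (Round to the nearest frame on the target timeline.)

Source frame index: (0×3600 + 22×60 + 0) × 25 + 24 = 33024.
Real time: 33024 / (25) = 33024/25 s.
Target frame: (33024/25) × (24) = 792576/25 ≈ 31703.040 → 31703.

frame 31703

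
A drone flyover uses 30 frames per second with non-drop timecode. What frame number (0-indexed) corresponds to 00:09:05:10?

16360

Total seconds to the label: (0 × 3600 + 9 × 60 + 5) = 545.
Frame index = 545 × 30 + 10 = 16360.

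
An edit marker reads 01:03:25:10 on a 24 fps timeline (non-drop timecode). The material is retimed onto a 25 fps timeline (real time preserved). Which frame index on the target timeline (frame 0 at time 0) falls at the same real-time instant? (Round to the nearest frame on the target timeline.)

frame 95135

Source frame index: (1×3600 + 3×60 + 25) × 24 + 10 = 91330.
Real time: 91330 / (24) = 45665/12 s.
Target frame: (45665/12) × (25) = 1141625/12 ≈ 95135.417 → 95135.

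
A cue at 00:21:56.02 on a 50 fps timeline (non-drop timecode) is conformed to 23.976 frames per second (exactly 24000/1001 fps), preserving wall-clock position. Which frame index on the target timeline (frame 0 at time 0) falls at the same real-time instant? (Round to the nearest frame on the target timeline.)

frame 31553

Source frame index: (0×3600 + 21×60 + 56) × 50 + 2 = 65802.
Real time: 65802 / (50) = 32901/25 s.
Target frame: (32901/25) × (24000/1001) = 2871360/91 ≈ 31553.407 → 31553.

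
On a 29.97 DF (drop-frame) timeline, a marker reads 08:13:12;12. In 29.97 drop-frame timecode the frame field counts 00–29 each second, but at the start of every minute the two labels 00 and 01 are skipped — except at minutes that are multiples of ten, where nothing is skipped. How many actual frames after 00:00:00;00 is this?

886884

As if non-drop at 30 labels/s: (8 × 3600 + 13 × 60 + 12) × 30 + 12 = 887772.
Minute boundaries passed: 493; those not divisible by 10: 493 − 49 = 444; dropped labels = 2 × 444 = 888.
Actual frame index = 887772 − 888 = 886884.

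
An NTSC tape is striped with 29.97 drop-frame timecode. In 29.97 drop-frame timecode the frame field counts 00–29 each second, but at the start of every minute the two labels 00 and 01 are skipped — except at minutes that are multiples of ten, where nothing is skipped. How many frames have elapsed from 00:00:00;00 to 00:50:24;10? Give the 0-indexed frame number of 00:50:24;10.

90640

As if non-drop at 30 labels/s: (0 × 3600 + 50 × 60 + 24) × 30 + 10 = 90730.
Minute boundaries passed: 50; those not divisible by 10: 50 − 5 = 45; dropped labels = 2 × 45 = 90.
Actual frame index = 90730 − 90 = 90640.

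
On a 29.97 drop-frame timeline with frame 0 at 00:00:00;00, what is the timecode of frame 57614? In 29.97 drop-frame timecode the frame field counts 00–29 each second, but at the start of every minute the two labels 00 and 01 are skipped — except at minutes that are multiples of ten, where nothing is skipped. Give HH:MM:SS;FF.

00:32:02;12

Ten DF minutes hold 17982 frames, so frame 57614 lies in block 3 (frames 53946–71927) with 3668 frames into that block.
The block's first minute is 1800 frames and the rest 1798 each; 3668 frames reaches minute 2, so 3 × 18 + 2 × 2 = 58 labels have been skipped so far.
Adding those back, label number 57614 + 58 = 57672 at 30 labels/s is 1922 s + 12 f = 0 h 32 min 2 s frame 12, i.e. 00:32:02;12.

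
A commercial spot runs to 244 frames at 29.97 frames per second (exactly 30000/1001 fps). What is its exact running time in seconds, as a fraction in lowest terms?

61061/7500 seconds

Running time = 244 ÷ (30000/1001) = 244 × 1001/30000 = 61061/7500 s.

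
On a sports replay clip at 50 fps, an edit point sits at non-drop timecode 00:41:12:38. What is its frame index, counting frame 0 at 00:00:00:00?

Total seconds to the label: (0 × 3600 + 41 × 60 + 12) = 2472.
Frame index = 2472 × 50 + 38 = 123638.

123638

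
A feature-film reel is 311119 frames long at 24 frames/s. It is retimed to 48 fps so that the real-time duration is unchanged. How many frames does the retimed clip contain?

622238 frames

Target frames = source frames × (target rate / source rate) = 311119 × (48)/(24) = 311119 × 2 = 622238.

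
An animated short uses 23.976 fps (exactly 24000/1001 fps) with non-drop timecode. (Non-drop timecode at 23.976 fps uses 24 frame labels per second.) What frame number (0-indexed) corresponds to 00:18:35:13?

Total seconds to the label: (0 × 3600 + 18 × 60 + 35) = 1115.
Frame index = 1115 × 24 + 13 = 26773.

26773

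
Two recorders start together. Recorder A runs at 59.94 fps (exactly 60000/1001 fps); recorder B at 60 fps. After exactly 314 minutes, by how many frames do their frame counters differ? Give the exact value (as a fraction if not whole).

1130400/1001 frames

314 min = 18840 s.
A emits 60000/1001 × 18840 = 1130400000/1001 frames; B emits 60 × 18840 = 1130400.
Difference = 1130400/1001 frames (≈ 1129.2707); B is ahead of A.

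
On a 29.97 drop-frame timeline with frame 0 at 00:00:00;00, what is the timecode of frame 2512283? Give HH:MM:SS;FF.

23:17:06;19

Each 10-minute DF block holds 10 × 60 × 30 − 9 × 2 = 17982 frames. 2512283 ÷ 17982 → 139 full blocks, remainder 12785.
Within the partial block the first minute is 1800 frames and each further minute 1798, so 7 further minute boundaries passed. Total skipped labels = 18 × 139 + 2 × 7 = 2516.
Non-drop label index = 2512283 + 2516 = 2514799; at 30 labels/s that is 23:17:06:19, i.e. DF 23:17:06;19.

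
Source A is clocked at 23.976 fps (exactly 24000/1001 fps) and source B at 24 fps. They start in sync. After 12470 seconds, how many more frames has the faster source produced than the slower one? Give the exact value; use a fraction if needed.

A emits 24000/1001 × 12470 = 299280000/1001 frames; B emits 24 × 12470 = 299280.
Difference = 299280/1001 frames (≈ 298.9810); B is ahead of A.

299280/1001 frames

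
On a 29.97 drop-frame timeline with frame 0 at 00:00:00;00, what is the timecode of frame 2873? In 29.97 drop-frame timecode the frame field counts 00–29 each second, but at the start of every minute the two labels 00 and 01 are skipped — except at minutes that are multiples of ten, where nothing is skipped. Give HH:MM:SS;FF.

00:01:35;25

Each 10-minute DF block holds 10 × 60 × 30 − 9 × 2 = 17982 frames. 2873 ÷ 17982 → 0 full blocks, remainder 2873.
Within the partial block the first minute is 1800 frames and each further minute 1798, so 1 further minute boundary passed. Total skipped labels = 18 × 0 + 2 × 1 = 2.
Non-drop label index = 2873 + 2 = 2875; at 30 labels/s that is 00:01:35:25, i.e. DF 00:01:35;25.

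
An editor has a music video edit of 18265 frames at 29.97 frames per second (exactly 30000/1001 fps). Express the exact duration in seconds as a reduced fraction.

3656653/6000 seconds

Running time = 18265 ÷ (30000/1001) = 18265 × 1001/30000 = 3656653/6000 s.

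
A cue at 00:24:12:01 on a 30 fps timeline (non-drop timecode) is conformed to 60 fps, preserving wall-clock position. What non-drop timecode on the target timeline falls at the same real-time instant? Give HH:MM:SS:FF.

00:24:12:02

Source frame index: (0×3600 + 24×60 + 12) × 30 + 1 = 43561.
Real time: 43561 / (30) = 43561/30 s.
Target frame: (43561/30) × (60) = 87122.
At 60 labels/s: frame 87122 → 00:24:12:02.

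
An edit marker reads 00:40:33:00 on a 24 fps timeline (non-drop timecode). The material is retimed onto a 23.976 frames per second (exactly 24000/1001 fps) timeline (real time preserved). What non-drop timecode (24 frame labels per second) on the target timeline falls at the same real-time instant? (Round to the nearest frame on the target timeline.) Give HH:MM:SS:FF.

00:40:30:14

Source frame index: (0×3600 + 40×60 + 33) × 24 + 0 = 58392.
Real time: 58392 / (24) = 2433 s.
Target frame: (2433) × (24000/1001) = 58392000/1001 ≈ 58333.666 → 58334.
At 24 labels/s: frame 58334 → 00:40:30:14.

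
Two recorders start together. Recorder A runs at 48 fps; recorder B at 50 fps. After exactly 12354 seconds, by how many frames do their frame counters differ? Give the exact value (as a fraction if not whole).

24708 frames

A emits 48 × 12354 = 592992 frames; B emits 50 × 12354 = 617700.
Difference = 24708 frames; B is ahead of A.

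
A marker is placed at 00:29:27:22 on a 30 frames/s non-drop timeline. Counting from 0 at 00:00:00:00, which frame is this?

53032

Total seconds to the label: (0 × 3600 + 29 × 60 + 27) = 1767.
Frame index = 1767 × 30 + 22 = 53032.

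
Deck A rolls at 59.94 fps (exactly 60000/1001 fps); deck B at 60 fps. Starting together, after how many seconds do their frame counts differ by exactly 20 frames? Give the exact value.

1001/3 seconds

The gap grows by |60 − 60000/1001| = 60/1001 frames per second.
Time for a 20-frame gap: 20 ÷ (60/1001) = 1001/3 s.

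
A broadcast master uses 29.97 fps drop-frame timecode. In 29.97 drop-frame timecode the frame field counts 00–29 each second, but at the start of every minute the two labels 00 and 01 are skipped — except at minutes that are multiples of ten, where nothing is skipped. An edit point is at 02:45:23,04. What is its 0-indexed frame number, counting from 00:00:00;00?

297396

Complete 10-minute blocks: 16, each 17982 frames → 287712.
Remaining 5 whole minutes in the current block: 1800 + 4 × 1798 = 8992 frames.
Within the current minute: 23 × 30 + 4 − 2 = 692 (labels ;00/;01 skipped at this minute). Total = 287712 + 8992 + 692 = 297396.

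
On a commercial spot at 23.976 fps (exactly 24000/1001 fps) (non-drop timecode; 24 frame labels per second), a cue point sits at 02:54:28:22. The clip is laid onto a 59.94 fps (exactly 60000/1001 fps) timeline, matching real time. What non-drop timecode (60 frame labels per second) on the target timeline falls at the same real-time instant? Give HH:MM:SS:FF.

Source frame index: (2×3600 + 54×60 + 28) × 24 + 22 = 251254.
Real time: 251254 / (24000/1001) = 125752627/12000 s.
Target frame: (125752627/12000) × (60000/1001) = 628135.
At 60 labels/s: frame 628135 → 02:54:28:55.

02:54:28:55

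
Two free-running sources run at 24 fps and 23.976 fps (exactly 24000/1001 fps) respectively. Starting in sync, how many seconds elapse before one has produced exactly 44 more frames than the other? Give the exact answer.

11011/6 seconds

The gap grows by |24000/1001 − 24| = 24/1001 frames per second.
Time for a 44-frame gap: 44 ÷ (24/1001) = 11011/6 s.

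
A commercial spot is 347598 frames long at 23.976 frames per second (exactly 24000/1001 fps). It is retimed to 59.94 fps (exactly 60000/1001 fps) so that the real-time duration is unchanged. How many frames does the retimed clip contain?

868995 frames

Target frames = source frames × (target rate / source rate) = 347598 × (60000/1001)/(24000/1001) = 347598 × 5/2 = 868995.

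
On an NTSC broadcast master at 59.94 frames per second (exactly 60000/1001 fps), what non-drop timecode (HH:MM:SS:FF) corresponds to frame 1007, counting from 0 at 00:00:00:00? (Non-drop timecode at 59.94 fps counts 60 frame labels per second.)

00:00:16:47

1007 ÷ 60 = 16 full seconds, remainder 47 frames.
16 s = 0 h 0 min 16 s.
Timecode: 00:00:16:47.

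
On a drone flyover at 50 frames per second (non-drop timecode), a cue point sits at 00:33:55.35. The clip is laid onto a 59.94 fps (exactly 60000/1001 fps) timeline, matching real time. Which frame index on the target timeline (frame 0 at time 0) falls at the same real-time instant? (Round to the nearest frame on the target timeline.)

Source frame index: (0×3600 + 33×60 + 55) × 50 + 35 = 101785.
Real time: 101785 / (50) = 20357/10 s.
Target frame: (20357/10) × (60000/1001) = 122142000/1001 ≈ 122019.980 → 122020.

frame 122020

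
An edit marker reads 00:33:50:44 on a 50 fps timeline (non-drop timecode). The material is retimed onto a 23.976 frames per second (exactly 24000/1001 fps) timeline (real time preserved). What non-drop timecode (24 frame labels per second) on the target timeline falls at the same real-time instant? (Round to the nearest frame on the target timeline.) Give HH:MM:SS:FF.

Source frame index: (0×3600 + 33×60 + 50) × 50 + 44 = 101544.
Real time: 101544 / (50) = 50772/25 s.
Target frame: (50772/25) × (24000/1001) = 48741120/1001 ≈ 48692.428 → 48692.
At 24 labels/s: frame 48692 → 00:33:48:20.

00:33:48:20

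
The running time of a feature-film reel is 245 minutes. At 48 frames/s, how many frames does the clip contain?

705600 frames

245 min = 14700 s.
Frames = 14700 × 48 = 705600.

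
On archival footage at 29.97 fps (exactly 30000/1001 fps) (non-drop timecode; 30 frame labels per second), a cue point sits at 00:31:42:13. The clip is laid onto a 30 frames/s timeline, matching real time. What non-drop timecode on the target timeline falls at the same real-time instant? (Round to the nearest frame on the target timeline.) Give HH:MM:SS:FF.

00:31:44:10

Source frame index: (0×3600 + 31×60 + 42) × 30 + 13 = 57073.
Real time: 57073 / (30000/1001) = 57130073/30000 s.
Target frame: (57130073/30000) × (30) = 57130073/1000 ≈ 57130.073 → 57130.
At 30 labels/s: frame 57130 → 00:31:44:10.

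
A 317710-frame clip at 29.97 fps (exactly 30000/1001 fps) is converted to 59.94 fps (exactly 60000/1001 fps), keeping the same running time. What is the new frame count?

Target frames = source frames × (target rate / source rate) = 317710 × (60000/1001)/(30000/1001) = 317710 × 2 = 635420.

635420 frames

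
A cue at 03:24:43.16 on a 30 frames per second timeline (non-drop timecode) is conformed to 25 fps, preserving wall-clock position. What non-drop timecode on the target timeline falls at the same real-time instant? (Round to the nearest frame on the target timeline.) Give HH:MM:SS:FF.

03:24:43:13

Source frame index: (3×3600 + 24×60 + 43) × 30 + 16 = 368506.
Real time: 368506 / (30) = 184253/15 s.
Target frame: (184253/15) × (25) = 921265/3 ≈ 307088.333 → 307088.
At 25 labels/s: frame 307088 → 03:24:43:13.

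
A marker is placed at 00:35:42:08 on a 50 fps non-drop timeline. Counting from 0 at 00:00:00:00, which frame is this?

frame 107108

Total seconds to the label: (0 × 3600 + 35 × 60 + 42) = 2142.
Frame index = 2142 × 50 + 8 = 107108.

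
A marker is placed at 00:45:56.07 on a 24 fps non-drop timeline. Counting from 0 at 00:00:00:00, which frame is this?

Total seconds to the label: (0 × 3600 + 45 × 60 + 56) = 2756.
Frame index = 2756 × 24 + 7 = 66151.

frame 66151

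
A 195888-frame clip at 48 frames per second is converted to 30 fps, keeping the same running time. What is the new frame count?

Target frames = source frames × (target rate / source rate) = 195888 × (30)/(48) = 195888 × 5/8 = 122430.

122430 frames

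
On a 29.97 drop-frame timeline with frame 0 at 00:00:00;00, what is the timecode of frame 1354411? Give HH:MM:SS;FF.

Each 10-minute DF block holds 10 × 60 × 30 − 9 × 2 = 17982 frames. 1354411 ÷ 17982 → 75 full blocks, remainder 5761.
Within the partial block the first minute is 1800 frames and each further minute 1798, so 3 further minute boundaries passed. Total skipped labels = 18 × 75 + 2 × 3 = 1356.
Non-drop label index = 1354411 + 1356 = 1355767; at 30 labels/s that is 12:33:12:07, i.e. DF 12:33:12;07.

12:33:12;07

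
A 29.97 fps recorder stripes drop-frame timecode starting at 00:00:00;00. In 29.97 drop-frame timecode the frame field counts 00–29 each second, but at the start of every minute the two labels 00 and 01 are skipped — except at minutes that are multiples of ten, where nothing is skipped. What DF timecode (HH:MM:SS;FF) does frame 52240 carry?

00:29:03;04

Each 10-minute DF block holds 10 × 60 × 30 − 9 × 2 = 17982 frames. 52240 ÷ 17982 → 2 full blocks, remainder 16276.
Within the partial block the first minute is 1800 frames and each further minute 1798, so 9 further minute boundaries passed. Total skipped labels = 18 × 2 + 2 × 9 = 54.
Non-drop label index = 52240 + 54 = 52294; at 30 labels/s that is 00:29:03:04, i.e. DF 00:29:03;04.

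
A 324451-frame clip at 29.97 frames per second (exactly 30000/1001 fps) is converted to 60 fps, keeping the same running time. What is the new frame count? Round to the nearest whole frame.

Frames at target rate = 324451 × (60) / (30000/1001) = 324775451/500 ≈ 649550.902.
Nearest whole frame: 649551.

649551 frames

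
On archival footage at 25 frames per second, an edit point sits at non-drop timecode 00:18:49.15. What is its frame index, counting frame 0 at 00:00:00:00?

Total seconds to the label: (0 × 3600 + 18 × 60 + 49) = 1129.
Frame index = 1129 × 25 + 15 = 28240.

frame 28240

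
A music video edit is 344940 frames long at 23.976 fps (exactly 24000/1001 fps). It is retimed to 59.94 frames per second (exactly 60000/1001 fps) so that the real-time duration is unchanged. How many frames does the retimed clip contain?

Target frames = source frames × (target rate / source rate) = 344940 × (60000/1001)/(24000/1001) = 344940 × 5/2 = 862350.

862350 frames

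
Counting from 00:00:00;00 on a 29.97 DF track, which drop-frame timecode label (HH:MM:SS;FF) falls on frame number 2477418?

Each 10-minute DF block holds 10 × 60 × 30 − 9 × 2 = 17982 frames. 2477418 ÷ 17982 → 137 full blocks, remainder 13884.
Within the partial block the first minute is 1800 frames and each further minute 1798, so 7 further minute boundaries passed. Total skipped labels = 18 × 137 + 2 × 7 = 2480.
Non-drop label index = 2477418 + 2480 = 2479898; at 30 labels/s that is 22:57:43:08, i.e. DF 22:57:43;08.

22:57:43;08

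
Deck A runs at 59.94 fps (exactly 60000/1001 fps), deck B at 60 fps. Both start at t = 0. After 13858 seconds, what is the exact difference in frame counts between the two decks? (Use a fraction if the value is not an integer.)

A emits 60000/1001 × 13858 = 63960000/77 frames; B emits 60 × 13858 = 831480.
Difference = 63960/77 frames (≈ 830.6494); B is ahead of A.

63960/77 frames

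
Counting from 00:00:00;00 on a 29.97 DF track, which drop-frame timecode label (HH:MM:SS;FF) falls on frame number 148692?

Each 10-minute DF block holds 10 × 60 × 30 − 9 × 2 = 17982 frames. 148692 ÷ 17982 → 8 full blocks, remainder 4836.
Within the partial block the first minute is 1800 frames and each further minute 1798, so 2 further minute boundaries passed. Total skipped labels = 18 × 8 + 2 × 2 = 148.
Non-drop label index = 148692 + 148 = 148840; at 30 labels/s that is 01:22:41:10, i.e. DF 01:22:41;10.

01:22:41;10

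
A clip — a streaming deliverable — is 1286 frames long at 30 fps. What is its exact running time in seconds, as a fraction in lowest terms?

643/15 seconds

Running time = 1286 ÷ (30) = 1286 × 1/30 = 643/15 s.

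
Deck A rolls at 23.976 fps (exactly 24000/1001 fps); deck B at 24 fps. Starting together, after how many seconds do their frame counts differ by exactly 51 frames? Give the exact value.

The gap grows by |24 − 24000/1001| = 24/1001 frames per second.
Time for a 51-frame gap: 51 ÷ (24/1001) = 2127.125 s.

2127.125 seconds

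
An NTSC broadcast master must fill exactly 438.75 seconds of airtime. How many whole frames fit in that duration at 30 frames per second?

13162 frames

Frames = 438.75 × 30 = 26325/2 ≈ 13162.5000.
Complete frames: 13162.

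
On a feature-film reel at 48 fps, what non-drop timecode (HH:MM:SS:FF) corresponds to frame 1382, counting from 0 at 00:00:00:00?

1382 ÷ 48 = 28 full seconds, remainder 38 frames.
28 s = 0 h 0 min 28 s.
Timecode: 00:00:28:38.

00:00:28:38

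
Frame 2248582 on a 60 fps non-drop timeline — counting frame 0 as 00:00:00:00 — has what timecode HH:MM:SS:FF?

2248582 ÷ 60 = 37476 full seconds, remainder 22 frames.
37476 s = 10 h 24 min 36 s.
Timecode: 10:24:36:22.

10:24:36:22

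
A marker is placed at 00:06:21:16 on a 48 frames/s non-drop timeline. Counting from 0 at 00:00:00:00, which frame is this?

frame 18304

Total seconds to the label: (0 × 3600 + 6 × 60 + 21) = 381.
Frame index = 381 × 48 + 16 = 18304.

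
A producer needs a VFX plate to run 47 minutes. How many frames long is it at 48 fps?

47 min = 2820 s.
Frames = 2820 × 48 = 135360.

135360 frames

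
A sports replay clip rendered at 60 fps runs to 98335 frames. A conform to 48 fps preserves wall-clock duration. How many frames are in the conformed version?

78668 frames

Target frames = source frames × (target rate / source rate) = 98335 × (48)/(60) = 98335 × 4/5 = 78668.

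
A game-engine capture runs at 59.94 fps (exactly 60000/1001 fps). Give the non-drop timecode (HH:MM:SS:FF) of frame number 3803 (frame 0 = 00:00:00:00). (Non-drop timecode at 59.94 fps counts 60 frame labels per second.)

3803 ÷ 60 = 63 full seconds, remainder 23 frames.
63 s = 0 h 1 min 3 s.
Timecode: 00:01:03:23.

00:01:03:23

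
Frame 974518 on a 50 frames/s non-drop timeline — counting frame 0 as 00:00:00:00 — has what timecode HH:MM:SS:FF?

05:24:50:18

974518 ÷ 50 = 19490 full seconds, remainder 18 frames.
19490 s = 5 h 24 min 50 s.
Timecode: 05:24:50:18.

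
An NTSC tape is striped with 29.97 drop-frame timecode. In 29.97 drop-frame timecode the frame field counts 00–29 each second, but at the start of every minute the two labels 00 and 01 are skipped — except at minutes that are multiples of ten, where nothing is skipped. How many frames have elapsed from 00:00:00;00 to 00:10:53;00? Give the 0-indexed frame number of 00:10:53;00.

19572

As if non-drop at 30 labels/s: (0 × 3600 + 10 × 60 + 53) × 30 + 0 = 19590.
Minute boundaries passed: 10; those not divisible by 10: 10 − 1 = 9; dropped labels = 2 × 9 = 18.
Actual frame index = 19590 − 18 = 19572.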